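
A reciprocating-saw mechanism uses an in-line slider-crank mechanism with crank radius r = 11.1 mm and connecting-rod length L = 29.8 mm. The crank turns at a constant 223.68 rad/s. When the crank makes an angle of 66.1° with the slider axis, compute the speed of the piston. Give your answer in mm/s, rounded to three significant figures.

2630

ω = 223.7 rad/s
For an in-line slider-crank, x = r cosθ + √(L² − r² sin²θ), so v = −rω sinθ·[1 + r cosθ/√(L² − r² sin²θ)].
With r = 0.0111 m, L = 0.0298 m, θ = 66.1°: √(L² − r² sin²θ) = 0.028019 m.
v = −0.0111·223.7·0.91425·[1 + 0.0111·0.40514/0.028019] = -2.6343 m/s.
|v| = 2.6343 m/s = 2634.3 mm/s.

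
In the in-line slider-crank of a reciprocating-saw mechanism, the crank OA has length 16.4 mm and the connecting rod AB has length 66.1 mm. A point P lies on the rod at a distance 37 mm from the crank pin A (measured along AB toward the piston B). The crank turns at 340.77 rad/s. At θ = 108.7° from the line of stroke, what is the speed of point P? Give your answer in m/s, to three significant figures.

ω = 340.8 rad/s.  Crank-pin speed |V_A| = rω = 5.5886 m/s, perpendicular to OA.
Rod angle: sinφ = −(r/L) sinθ ⇒ φ = -13.592°; ω_rod = −rω cosθ/√(L²−r²sin²θ) = +27.888 rad/s.
V_P = V_A + ω_rod × AP, with AP = 0.037 m along the rod.
Components: V_Px = −rω sinθ − a·ω_rod·sinφ = -5.0511 m/s;  V_Py = rω cosθ + a·ω_rod·cosφ = -0.78882 m/s.
|V_P| = √(V_Px² + V_Py²) = 5.1123 m/s.

5.11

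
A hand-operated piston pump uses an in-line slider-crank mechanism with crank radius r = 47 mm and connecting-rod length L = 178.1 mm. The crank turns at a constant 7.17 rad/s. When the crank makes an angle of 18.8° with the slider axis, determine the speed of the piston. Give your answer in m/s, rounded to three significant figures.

ω = 7.17 rad/s
For an in-line slider-crank, x = r cosθ + √(L² − r² sin²θ), so v = −rω sinθ·[1 + r cosθ/√(L² − r² sin²θ)].
With r = 0.047 m, L = 0.1781 m, θ = 18.8°: √(L² − r² sin²θ) = 0.17745 m.
v = −0.047·7.17·0.32227·[1 + 0.047·0.94665/0.17745] = -0.13583 m/s.
|v| = 0.13583 m/s.

0.136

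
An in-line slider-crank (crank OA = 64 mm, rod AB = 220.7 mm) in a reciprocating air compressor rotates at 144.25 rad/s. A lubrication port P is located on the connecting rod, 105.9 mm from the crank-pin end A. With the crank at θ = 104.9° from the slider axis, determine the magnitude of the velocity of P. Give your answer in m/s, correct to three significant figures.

ω = 144.2 rad/s.  Crank-pin speed |V_A| = rω = 9.232 m/s, perpendicular to OA.
Rod angle: sinφ = −(r/L) sinθ ⇒ φ = -16.274°; ω_rod = −rω cosθ/√(L²−r²sin²θ) = +11.205 rad/s.
V_P = V_A + ω_rod × AP, with AP = 0.1059 m along the rod.
Components: V_Px = −rω sinθ − a·ω_rod·sinφ = -8.5891 m/s;  V_Py = rω cosθ + a·ω_rod·cosφ = -1.2348 m/s.
|V_P| = √(V_Px² + V_Py²) = 8.6774 m/s.

8.68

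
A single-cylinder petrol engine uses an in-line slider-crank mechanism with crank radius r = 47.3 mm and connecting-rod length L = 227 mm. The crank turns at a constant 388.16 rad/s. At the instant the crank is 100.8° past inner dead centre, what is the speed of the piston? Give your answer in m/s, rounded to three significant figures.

17.3

ω = 388.2 rad/s
For an in-line slider-crank, x = r cosθ + √(L² − r² sin²θ), so v = −rω sinθ·[1 + r cosθ/√(L² − r² sin²θ)].
With r = 0.0473 m, L = 0.227 m, θ = 100.8°: √(L² − r² sin²θ) = 0.22219 m.
v = −0.0473·388.2·0.98229·[1 + 0.0473·-0.18738/0.22219] = -17.315 m/s.
|v| = 17.315 m/s.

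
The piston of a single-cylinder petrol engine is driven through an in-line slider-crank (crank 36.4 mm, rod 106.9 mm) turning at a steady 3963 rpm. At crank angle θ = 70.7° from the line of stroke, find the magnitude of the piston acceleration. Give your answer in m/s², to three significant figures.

339

ω = 2π·3963/60 = 415 rad/s
x(θ) = r cosθ + √(L² − r² sin²θ); with ω constant, a = ω²·d²x/dθ².
d²x/dθ² = −r cosθ − r²(cos2θ)/√u − r⁴ sin²2θ/(4u^{3/2}),  u = L² − r² sin²θ = 0.0102474 m².
Substituting r = 0.0364 m, L = 0.1069 m, θ = 70.7°: d²x/dθ² = -0.0019663 m.
a = ω²·d²x/dθ² = (415)²·(-0.0019663) = -338.66 m/s²;  |a| = 338.66 m/s².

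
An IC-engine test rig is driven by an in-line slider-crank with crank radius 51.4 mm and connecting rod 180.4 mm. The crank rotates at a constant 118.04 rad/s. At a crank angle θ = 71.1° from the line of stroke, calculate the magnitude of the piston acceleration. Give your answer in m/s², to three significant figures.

66.3

ω = 118 rad/s
x(θ) = r cosθ + √(L² − r² sin²θ); with ω constant, a = ω²·d²x/dθ².
d²x/dθ² = −r cosθ − r²(cos2θ)/√u − r⁴ sin²2θ/(4u^{3/2}),  u = L² − r² sin²θ = 0.0301794 m².
Substituting r = 0.0514 m, L = 0.1804 m, θ = 71.1°: d²x/dθ² = -0.0047577 m.
a = ω²·d²x/dθ² = (118)²·(-0.0047577) = -66.292 m/s²;  |a| = 66.292 m/s².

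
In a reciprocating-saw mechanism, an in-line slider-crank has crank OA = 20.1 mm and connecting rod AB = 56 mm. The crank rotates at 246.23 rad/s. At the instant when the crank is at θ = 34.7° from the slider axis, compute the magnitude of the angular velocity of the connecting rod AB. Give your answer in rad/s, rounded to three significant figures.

74.2

ω = 246.2 rad/s
The rod makes angle φ with the slider axis where L sinφ = r sinθ; differentiating, L cosφ·φ̇ = r ω cosθ.
L cosφ = √(L² − r² sin²θ) = 0.054819 m.
|ω_rod| = r ω |cosθ| / √(L² − r² sin²θ) = 0.0201·246.2·0.82214/0.054819 = 74.226 rad/s.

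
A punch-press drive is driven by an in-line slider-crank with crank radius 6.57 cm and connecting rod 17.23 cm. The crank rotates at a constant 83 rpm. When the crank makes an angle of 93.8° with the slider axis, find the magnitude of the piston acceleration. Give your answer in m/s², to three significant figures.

ω = 2π·83/60 = 8.692 rad/s
x(θ) = r cosθ + √(L² − r² sin²θ); with ω constant, a = ω²·d²x/dθ².
d²x/dθ² = −r cosθ − r²(cos2θ)/√u − r⁴ sin²2θ/(4u^{3/2}),  u = L² − r² sin²θ = 0.0253898 m².
Substituting r = 0.0657 m, L = 0.1723 m, θ = 93.8°: d²x/dθ² = +0.031186 m.
a = ω²·d²x/dθ² = (8.692)²·(+0.031186) = +2.356 m/s²;  |a| = 2.356 m/s².

2.36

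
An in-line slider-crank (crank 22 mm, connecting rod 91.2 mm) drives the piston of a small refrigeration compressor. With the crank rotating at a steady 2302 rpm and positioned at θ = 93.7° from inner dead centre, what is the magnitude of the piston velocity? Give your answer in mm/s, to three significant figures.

5210

ω = 2π·2302/60 = 241.1 rad/s
For an in-line slider-crank, x = r cosθ + √(L² − r² sin²θ), so v = −rω sinθ·[1 + r cosθ/√(L² − r² sin²θ)].
With r = 0.022 m, L = 0.0912 m, θ = 93.7°: √(L² − r² sin²θ) = 0.088518 m.
v = −0.022·241.1·0.99792·[1 + 0.022·-0.06453/0.088518] = -5.2075 m/s.
|v| = 5.2075 m/s = 5207.5 mm/s.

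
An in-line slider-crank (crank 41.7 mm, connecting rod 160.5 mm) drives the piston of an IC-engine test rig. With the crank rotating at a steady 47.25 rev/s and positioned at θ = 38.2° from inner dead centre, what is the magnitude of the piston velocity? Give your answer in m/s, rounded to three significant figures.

ω = 2π·47.2 = 296.9 rad/s
For an in-line slider-crank, x = r cosθ + √(L² − r² sin²θ), so v = −rω sinθ·[1 + r cosθ/√(L² − r² sin²θ)].
With r = 0.0417 m, L = 0.1605 m, θ = 38.2°: √(L² − r² sin²θ) = 0.15841 m.
v = −0.0417·296.9·0.61841·[1 + 0.0417·0.78586/0.15841] = -9.2396 m/s.
|v| = 9.2396 m/s.

9.24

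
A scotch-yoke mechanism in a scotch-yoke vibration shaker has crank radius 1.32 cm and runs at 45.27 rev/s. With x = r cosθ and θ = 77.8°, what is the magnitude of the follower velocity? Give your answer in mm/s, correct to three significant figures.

3670

ω = 284.4 rad/s (from 45.27 rev/s).
x = r cosθ ⇒ ẋ = −rω sinθ.
|v| = rω|sinθ| = 0.0132·284.4·|sin 77.8°| = 3.6698 m/s = 3669.8 mm/s.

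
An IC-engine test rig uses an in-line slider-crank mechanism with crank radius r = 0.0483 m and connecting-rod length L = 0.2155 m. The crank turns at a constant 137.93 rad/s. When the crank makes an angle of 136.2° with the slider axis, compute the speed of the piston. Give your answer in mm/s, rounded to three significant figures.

3860

ω = 137.9 rad/s
For an in-line slider-crank, x = r cosθ + √(L² − r² sin²θ), so v = −rω sinθ·[1 + r cosθ/√(L² − r² sin²θ)].
With r = 0.0483 m, L = 0.2155 m, θ = 136.2°: √(L² − r² sin²θ) = 0.21289 m.
v = −0.0483·137.9·0.69214·[1 + 0.0483·-0.72176/0.21289] = -3.856 m/s.
|v| = 3.856 m/s = 3856 mm/s.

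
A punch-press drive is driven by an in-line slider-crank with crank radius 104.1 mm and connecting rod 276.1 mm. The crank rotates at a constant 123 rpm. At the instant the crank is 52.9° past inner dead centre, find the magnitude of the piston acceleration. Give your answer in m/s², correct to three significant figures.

8.81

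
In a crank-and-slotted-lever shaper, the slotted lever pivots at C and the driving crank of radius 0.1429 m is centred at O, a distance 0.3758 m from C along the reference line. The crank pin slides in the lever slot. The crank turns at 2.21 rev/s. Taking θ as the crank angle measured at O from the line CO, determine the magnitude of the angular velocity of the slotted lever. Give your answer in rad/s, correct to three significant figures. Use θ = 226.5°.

ω = 13.89 rad/s (from 2.21 rev/s).
Crank pin A relative to C: A = (d + r cosθ, r sinθ); lever angle φ = atan2(r sinθ, d + r cosθ).
Differentiating tanφ: φ̇ = rω(d cosθ + r)/(d² + r² + 2dr cosθ).
d² + r² + 2dr cosθ = |CA|² = 0.0877143 m²;  d cosθ + r = -0.11578 m.
|ω_lever| = |0.1429·13.89·-0.11578| / 0.0877143 = 2.6193 rad/s.

2.62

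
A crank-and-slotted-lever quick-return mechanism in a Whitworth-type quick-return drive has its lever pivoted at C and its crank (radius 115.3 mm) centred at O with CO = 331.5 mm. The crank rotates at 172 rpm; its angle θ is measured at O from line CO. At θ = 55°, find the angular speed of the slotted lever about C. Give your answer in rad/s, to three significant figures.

3.80

ω = 18.01 rad/s (from 172 rpm).
Crank pin A relative to C: A = (d + r cosθ, r sinθ); lever angle φ = atan2(r sinθ, d + r cosθ).
Differentiating tanφ: φ̇ = rω(d cosθ + r)/(d² + r² + 2dr cosθ).
d² + r² + 2dr cosθ = |CA|² = 0.167033 m²;  d cosθ + r = +0.30544 m.
|ω_lever| = |0.1153·18.01·+0.30544| / 0.167033 = 3.7976 rad/s.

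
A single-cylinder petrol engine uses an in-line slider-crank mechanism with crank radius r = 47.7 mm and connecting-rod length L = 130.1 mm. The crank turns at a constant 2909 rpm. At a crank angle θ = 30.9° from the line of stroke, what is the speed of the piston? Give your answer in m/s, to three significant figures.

9.85

ω = 2π·2909/60 = 304.6 rad/s
For an in-line slider-crank, x = r cosθ + √(L² − r² sin²θ), so v = −rω sinθ·[1 + r cosθ/√(L² − r² sin²θ)].
With r = 0.0477 m, L = 0.1301 m, θ = 30.9°: √(L² − r² sin²θ) = 0.12777 m.
v = −0.0477·304.6·0.51354·[1 + 0.0477·0.85806/0.12777] = -9.8526 m/s.
|v| = 9.8526 m/s.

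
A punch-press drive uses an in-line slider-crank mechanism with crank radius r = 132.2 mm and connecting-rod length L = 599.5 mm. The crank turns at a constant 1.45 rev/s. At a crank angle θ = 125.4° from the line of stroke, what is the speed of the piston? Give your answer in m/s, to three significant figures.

ω = 2π·1.45 = 9.111 rad/s
For an in-line slider-crank, x = r cosθ + √(L² − r² sin²θ), so v = −rω sinθ·[1 + r cosθ/√(L² − r² sin²θ)].
With r = 0.1322 m, L = 0.5995 m, θ = 125.4°: √(L² − r² sin²θ) = 0.58974 m.
v = −0.1322·9.111·0.81513·[1 + 0.1322·-0.57928/0.58974] = -0.85427 m/s.
|v| = 0.85427 m/s.

0.854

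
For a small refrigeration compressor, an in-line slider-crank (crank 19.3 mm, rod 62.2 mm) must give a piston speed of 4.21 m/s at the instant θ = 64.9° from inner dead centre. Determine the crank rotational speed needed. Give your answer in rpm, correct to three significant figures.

2020

For an in-line slider-crank, |v_piston| = rω|sinθ|·[1 + r cosθ/√(L² − r² sin²θ)].
With r = 0.0193 m, L = 0.0622 m, θ = 64.9°: the bracketed kinematic factor |dx/dθ| = 0.019875 m.
ω = v/|dx/dθ| = 4.21/0.019875 = 211.83 rad/s.
N = 60ω/(2π) = 2022.8 rpm.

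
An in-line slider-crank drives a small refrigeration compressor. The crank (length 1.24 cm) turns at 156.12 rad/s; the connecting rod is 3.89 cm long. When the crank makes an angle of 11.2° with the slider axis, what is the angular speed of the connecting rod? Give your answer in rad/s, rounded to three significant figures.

ω = 156.1 rad/s
The rod makes angle φ with the slider axis where L sinφ = r sinθ; differentiating, L cosφ·φ̇ = r ω cosθ.
L cosφ = √(L² − r² sin²θ) = 0.038825 m.
|ω_rod| = r ω |cosθ| / √(L² − r² sin²θ) = 0.0124·156.1·0.98096/0.038825 = 48.912 rad/s.

48.9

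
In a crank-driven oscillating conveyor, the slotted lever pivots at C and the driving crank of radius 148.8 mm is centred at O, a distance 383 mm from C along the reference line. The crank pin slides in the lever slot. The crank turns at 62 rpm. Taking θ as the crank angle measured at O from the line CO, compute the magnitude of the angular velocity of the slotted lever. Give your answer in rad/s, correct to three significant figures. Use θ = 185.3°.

4.06

ω = 6.493 rad/s (from 62 rpm).
Crank pin A relative to C: A = (d + r cosθ, r sinθ); lever angle φ = atan2(r sinθ, d + r cosθ).
Differentiating tanφ: φ̇ = rω(d cosθ + r)/(d² + r² + 2dr cosθ).
d² + r² + 2dr cosθ = |CA|² = 0.0553369 m²;  d cosθ + r = -0.23256 m.
|ω_lever| = |0.1488·6.493·-0.23256| / 0.0553369 = 4.0602 rad/s.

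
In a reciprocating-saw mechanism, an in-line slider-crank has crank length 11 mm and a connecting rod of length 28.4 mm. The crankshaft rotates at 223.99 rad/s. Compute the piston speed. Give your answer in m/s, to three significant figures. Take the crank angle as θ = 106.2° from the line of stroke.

ω = 224 rad/s
For an in-line slider-crank, x = r cosθ + √(L² − r² sin²θ), so v = −rω sinθ·[1 + r cosθ/√(L² − r² sin²θ)].
With r = 0.011 m, L = 0.0284 m, θ = 106.2°: √(L² − r² sin²θ) = 0.026362 m.
v = −0.011·224·0.96029·[1 + 0.011·-0.27899/0.026362] = -2.0906 m/s.
|v| = 2.0906 m/s.

2.09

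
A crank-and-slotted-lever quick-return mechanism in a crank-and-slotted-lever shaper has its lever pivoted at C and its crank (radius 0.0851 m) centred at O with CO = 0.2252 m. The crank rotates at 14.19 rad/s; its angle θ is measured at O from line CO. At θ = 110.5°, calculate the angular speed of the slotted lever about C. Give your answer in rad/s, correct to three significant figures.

0.169

ω = 14.19 rad/s
Crank pin A relative to C: A = (d + r cosθ, r sinθ); lever angle φ = atan2(r sinθ, d + r cosθ).
Differentiating tanφ: φ̇ = rω(d cosθ + r)/(d² + r² + 2dr cosθ).
d² + r² + 2dr cosθ = |CA|² = 0.0445339 m²;  d cosθ + r = +0.0062333 m.
|ω_lever| = |0.0851·14.19·+0.0062333| / 0.0445339 = 0.16902 rad/s.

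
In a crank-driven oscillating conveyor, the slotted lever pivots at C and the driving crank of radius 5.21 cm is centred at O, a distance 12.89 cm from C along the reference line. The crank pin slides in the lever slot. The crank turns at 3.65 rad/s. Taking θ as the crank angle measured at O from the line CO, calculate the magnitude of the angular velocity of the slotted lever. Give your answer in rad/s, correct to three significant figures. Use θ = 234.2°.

ω = 3.65 rad/s
Crank pin A relative to C: A = (d + r cosθ, r sinθ); lever angle φ = atan2(r sinθ, d + r cosθ).
Differentiating tanφ: φ̇ = rω(d cosθ + r)/(d² + r² + 2dr cosθ).
d² + r² + 2dr cosθ = |CA|² = 0.0114728 m²;  d cosθ + r = -0.023301 m.
|ω_lever| = |0.0521·3.65·-0.023301| / 0.0114728 = 0.38622 rad/s.

0.386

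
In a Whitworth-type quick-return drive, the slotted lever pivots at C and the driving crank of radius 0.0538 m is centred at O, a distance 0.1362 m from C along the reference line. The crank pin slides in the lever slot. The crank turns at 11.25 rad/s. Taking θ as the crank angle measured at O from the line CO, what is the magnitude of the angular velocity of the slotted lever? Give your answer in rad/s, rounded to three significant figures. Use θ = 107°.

ω = 11.25 rad/s
Crank pin A relative to C: A = (d + r cosθ, r sinθ); lever angle φ = atan2(r sinθ, d + r cosθ).
Differentiating tanφ: φ̇ = rω(d cosθ + r)/(d² + r² + 2dr cosθ).
d² + r² + 2dr cosθ = |CA|² = 0.0171601 m²;  d cosθ + r = +0.013979 m.
|ω_lever| = |0.0538·11.25·+0.013979| / 0.0171601 = 0.49305 rad/s.

0.493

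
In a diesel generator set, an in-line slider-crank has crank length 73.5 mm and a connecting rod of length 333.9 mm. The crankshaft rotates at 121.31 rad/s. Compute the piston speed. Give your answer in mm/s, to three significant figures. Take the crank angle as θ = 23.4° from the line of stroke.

4260

ω = 121.3 rad/s
For an in-line slider-crank, x = r cosθ + √(L² − r² sin²θ), so v = −rω sinθ·[1 + r cosθ/√(L² − r² sin²θ)].
With r = 0.0735 m, L = 0.3339 m, θ = 23.4°: √(L² − r² sin²θ) = 0.33262 m.
v = −0.0735·121.3·0.39715·[1 + 0.0735·0.91775/0.33262] = -4.2592 m/s.
|v| = 4.2592 m/s = 4259.2 mm/s.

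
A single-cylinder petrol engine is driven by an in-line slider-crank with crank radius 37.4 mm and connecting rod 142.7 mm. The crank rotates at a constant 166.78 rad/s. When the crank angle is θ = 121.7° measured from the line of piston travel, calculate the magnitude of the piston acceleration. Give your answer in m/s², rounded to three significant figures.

ω = 166.8 rad/s
x(θ) = r cosθ + √(L² − r² sin²θ); with ω constant, a = ω²·d²x/dθ².
d²x/dθ² = −r cosθ − r²(cos2θ)/√u − r⁴ sin²2θ/(4u^{3/2}),  u = L² − r² sin²θ = 0.0193508 m².
Substituting r = 0.0374 m, L = 0.1427 m, θ = 121.7°: d²x/dθ² = +0.02401 m.
a = ω²·d²x/dθ² = (166.8)²·(+0.02401) = +667.84 m/s²;  |a| = 667.84 m/s².

668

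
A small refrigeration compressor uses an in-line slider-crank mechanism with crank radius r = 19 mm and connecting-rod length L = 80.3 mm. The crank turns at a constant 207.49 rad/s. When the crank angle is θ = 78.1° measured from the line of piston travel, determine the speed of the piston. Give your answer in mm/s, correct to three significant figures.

4050

ω = 207.5 rad/s
For an in-line slider-crank, x = r cosθ + √(L² − r² sin²θ), so v = −rω sinθ·[1 + r cosθ/√(L² − r² sin²θ)].
With r = 0.019 m, L = 0.0803 m, θ = 78.1°: √(L² − r² sin²θ) = 0.078118 m.
v = −0.019·207.5·0.97851·[1 + 0.019·0.20620/0.078118] = -4.0511 m/s.
|v| = 4.0511 m/s = 4051.1 mm/s.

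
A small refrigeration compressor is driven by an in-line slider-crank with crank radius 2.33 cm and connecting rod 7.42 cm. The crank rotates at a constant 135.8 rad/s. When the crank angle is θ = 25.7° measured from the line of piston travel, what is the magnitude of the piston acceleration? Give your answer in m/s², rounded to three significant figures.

ω = 135.8 rad/s
x(θ) = r cosθ + √(L² − r² sin²θ); with ω constant, a = ω²·d²x/dθ².
d²x/dθ² = −r cosθ − r²(cos2θ)/√u − r⁴ sin²2θ/(4u^{3/2}),  u = L² − r² sin²θ = 0.00540354 m².
Substituting r = 0.0233 m, L = 0.0742 m, θ = 25.7°: d²x/dθ² = -0.025716 m.
a = ω²·d²x/dθ² = (135.8)²·(-0.025716) = -474.24 m/s²;  |a| = 474.24 m/s².

474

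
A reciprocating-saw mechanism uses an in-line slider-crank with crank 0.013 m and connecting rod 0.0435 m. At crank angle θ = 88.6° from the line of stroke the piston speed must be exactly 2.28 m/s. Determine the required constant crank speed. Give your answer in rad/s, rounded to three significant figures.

For an in-line slider-crank, |v_piston| = rω|sinθ|·[1 + r cosθ/√(L² − r² sin²θ)].
With r = 0.013 m, L = 0.0435 m, θ = 88.6°: the bracketed kinematic factor |dx/dθ| = 0.013096 m.
ω = v/|dx/dθ| = 2.28/0.013096 = 174.1 rad/s.

174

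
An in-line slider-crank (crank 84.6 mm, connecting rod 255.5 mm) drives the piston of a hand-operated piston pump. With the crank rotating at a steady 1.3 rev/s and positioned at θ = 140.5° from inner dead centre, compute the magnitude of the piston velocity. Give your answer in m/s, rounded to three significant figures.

0.325

ω = 2π·1.3 = 8.168 rad/s
For an in-line slider-crank, x = r cosθ + √(L² − r² sin²θ), so v = −rω sinθ·[1 + r cosθ/√(L² − r² sin²θ)].
With r = 0.0846 m, L = 0.2555 m, θ = 140.5°: √(L² − r² sin²θ) = 0.24977 m.
v = −0.0846·8.168·0.63608·[1 + 0.0846·-0.77162/0.24977] = -0.32467 m/s.
|v| = 0.32467 m/s.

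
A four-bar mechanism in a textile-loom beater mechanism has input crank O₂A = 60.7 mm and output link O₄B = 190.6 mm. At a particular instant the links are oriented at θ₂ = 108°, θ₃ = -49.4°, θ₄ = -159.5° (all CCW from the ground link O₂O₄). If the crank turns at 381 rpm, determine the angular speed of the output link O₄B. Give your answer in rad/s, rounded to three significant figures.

5.20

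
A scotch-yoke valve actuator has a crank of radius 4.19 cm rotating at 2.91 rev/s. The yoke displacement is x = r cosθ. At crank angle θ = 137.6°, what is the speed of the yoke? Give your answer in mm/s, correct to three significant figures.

517

ω = 18.28 rad/s (from 2.91 rev/s).
x = r cosθ ⇒ ẋ = −rω sinθ.
|v| = rω|sinθ| = 0.0419·18.28·|sin 137.6°| = 0.51658 m/s = 516.58 mm/s.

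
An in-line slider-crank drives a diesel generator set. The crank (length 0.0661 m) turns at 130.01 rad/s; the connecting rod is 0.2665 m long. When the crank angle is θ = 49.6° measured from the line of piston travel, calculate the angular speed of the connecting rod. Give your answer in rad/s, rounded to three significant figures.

21.3

ω = 130 rad/s
The rod makes angle φ with the slider axis where L sinφ = r sinθ; differentiating, L cosφ·φ̇ = r ω cosθ.
L cosφ = √(L² − r² sin²θ) = 0.2617 m.
|ω_rod| = r ω |cosθ| / √(L² − r² sin²θ) = 0.0661·130·0.64812/0.2617 = 21.283 rad/s.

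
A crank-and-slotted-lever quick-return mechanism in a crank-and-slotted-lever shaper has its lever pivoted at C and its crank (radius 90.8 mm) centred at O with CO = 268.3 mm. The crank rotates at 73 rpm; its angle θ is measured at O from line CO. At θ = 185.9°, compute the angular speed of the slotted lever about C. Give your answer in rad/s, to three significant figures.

ω = 7.645 rad/s (from 73 rpm).
Crank pin A relative to C: A = (d + r cosθ, r sinθ); lever angle φ = atan2(r sinθ, d + r cosθ).
Differentiating tanφ: φ̇ = rω(d cosθ + r)/(d² + r² + 2dr cosθ).
d² + r² + 2dr cosθ = |CA|² = 0.0317643 m²;  d cosθ + r = -0.17608 m.
|ω_lever| = |0.0908·7.645·-0.17608| / 0.0317643 = 3.8477 rad/s.

3.85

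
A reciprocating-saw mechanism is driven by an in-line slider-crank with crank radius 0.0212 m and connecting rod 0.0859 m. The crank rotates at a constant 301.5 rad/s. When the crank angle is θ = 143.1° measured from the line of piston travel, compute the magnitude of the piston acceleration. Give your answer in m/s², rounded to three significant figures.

ω = 301.5 rad/s
x(θ) = r cosθ + √(L² − r² sin²θ); with ω constant, a = ω²·d²x/dθ².
d²x/dθ² = −r cosθ − r²(cos2θ)/√u − r⁴ sin²2θ/(4u^{3/2}),  u = L² − r² sin²θ = 0.00721678 m².
Substituting r = 0.0212 m, L = 0.0859 m, θ = 143.1°: d²x/dθ² = +0.015401 m.
a = ω²·d²x/dθ² = (301.5)²·(+0.015401) = +1400 m/s²;  |a| = 1400 m/s².

1400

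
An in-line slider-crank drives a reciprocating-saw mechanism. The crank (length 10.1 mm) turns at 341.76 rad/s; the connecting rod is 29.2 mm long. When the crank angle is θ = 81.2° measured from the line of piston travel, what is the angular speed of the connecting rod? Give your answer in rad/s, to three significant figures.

ω = 341.8 rad/s
The rod makes angle φ with the slider axis where L sinφ = r sinθ; differentiating, L cosφ·φ̇ = r ω cosθ.
L cosφ = √(L² − r² sin²θ) = 0.027441 m.
|ω_rod| = r ω |cosθ| / √(L² − r² sin²θ) = 0.0101·341.8·0.15299/0.027441 = 19.244 rad/s.

19.2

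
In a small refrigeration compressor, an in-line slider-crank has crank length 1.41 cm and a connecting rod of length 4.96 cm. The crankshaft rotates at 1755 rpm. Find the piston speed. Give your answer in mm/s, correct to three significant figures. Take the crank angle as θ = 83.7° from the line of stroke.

2660

ω = 2π·1755/60 = 183.8 rad/s
For an in-line slider-crank, x = r cosθ + √(L² − r² sin²θ), so v = −rω sinθ·[1 + r cosθ/√(L² − r² sin²θ)].
With r = 0.0141 m, L = 0.0496 m, θ = 83.7°: √(L² − r² sin²θ) = 0.047579 m.
v = −0.0141·183.8·0.99396·[1 + 0.0141·0.10973/0.047579] = -2.6595 m/s.
|v| = 2.6595 m/s = 2659.5 mm/s.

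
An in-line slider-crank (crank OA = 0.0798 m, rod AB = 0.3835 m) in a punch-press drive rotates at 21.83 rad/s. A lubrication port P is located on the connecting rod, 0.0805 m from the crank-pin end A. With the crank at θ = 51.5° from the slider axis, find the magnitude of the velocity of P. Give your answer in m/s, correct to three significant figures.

ω = 21.83 rad/s.  Crank-pin speed |V_A| = rω = 1.742 m/s, perpendicular to OA.
Rod angle: sinφ = −(r/L) sinθ ⇒ φ = -9.372°; ω_rod = −rω cosθ/√(L²−r²sin²θ) = -2.866 rad/s.
V_P = V_A + ω_rod × AP, with AP = 0.0805 m along the rod.
Components: V_Px = −rω sinθ − a·ω_rod·sinφ = -1.4009 m/s;  V_Py = rω cosθ + a·ω_rod·cosφ = +0.85681 m/s.
|V_P| = √(V_Px² + V_Py²) = 1.6421 m/s.

1.64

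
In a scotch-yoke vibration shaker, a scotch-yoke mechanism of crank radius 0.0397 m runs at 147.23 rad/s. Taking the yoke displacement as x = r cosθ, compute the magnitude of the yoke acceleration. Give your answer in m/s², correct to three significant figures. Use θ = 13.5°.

837

ω = 147.2 rad/s
x = r cosθ ⇒ ẍ = −rω² cosθ (ω constant).
|a| = rω²|cosθ| = 0.0397·(147.2)²·|cos 13.5°| = 836.79 m/s².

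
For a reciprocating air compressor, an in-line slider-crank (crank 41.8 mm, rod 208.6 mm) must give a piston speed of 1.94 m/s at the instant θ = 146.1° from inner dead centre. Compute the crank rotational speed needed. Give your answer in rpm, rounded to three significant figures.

For an in-line slider-crank, |v_piston| = rω|sinθ|·[1 + r cosθ/√(L² − r² sin²θ)].
With r = 0.0418 m, L = 0.2086 m, θ = 146.1°: the bracketed kinematic factor |dx/dθ| = 0.019412 m.
ω = v/|dx/dθ| = 1.94/0.019412 = 99.94 rad/s.
N = 60ω/(2π) = 954.35 rpm.

954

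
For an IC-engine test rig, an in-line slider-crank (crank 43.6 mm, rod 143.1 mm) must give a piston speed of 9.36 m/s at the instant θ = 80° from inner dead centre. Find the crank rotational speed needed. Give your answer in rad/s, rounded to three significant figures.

For an in-line slider-crank, |v_piston| = rω|sinθ|·[1 + r cosθ/√(L² − r² sin²θ)].
With r = 0.0436 m, L = 0.1431 m, θ = 80°: the bracketed kinematic factor |dx/dθ| = 0.045319 m.
ω = v/|dx/dθ| = 9.36/0.045319 = 206.54 rad/s.

207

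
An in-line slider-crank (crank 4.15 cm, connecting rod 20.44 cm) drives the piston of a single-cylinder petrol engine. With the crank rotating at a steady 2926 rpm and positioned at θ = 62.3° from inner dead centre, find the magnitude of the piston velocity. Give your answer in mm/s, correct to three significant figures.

ω = 2π·2926/60 = 306.4 rad/s
For an in-line slider-crank, x = r cosθ + √(L² − r² sin²θ), so v = −rω sinθ·[1 + r cosθ/√(L² − r² sin²θ)].
With r = 0.0415 m, L = 0.2044 m, θ = 62.3°: √(L² − r² sin²θ) = 0.20107 m.
v = −0.0415·306.4·0.88539·[1 + 0.0415·0.46484/0.20107] = -12.339 m/s.
|v| = 12.339 m/s = 12339 mm/s.

12300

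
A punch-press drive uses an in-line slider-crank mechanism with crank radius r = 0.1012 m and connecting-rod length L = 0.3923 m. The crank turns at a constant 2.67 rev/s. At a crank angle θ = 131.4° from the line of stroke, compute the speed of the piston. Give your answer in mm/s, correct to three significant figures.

ω = 2π·2.67 = 16.78 rad/s
For an in-line slider-crank, x = r cosθ + √(L² − r² sin²θ), so v = −rω sinθ·[1 + r cosθ/√(L² − r² sin²θ)].
With r = 0.1012 m, L = 0.3923 m, θ = 131.4°: √(L² − r² sin²θ) = 0.38489 m.
v = −0.1012·16.78·0.75011·[1 + 0.1012·-0.66131/0.38489] = -1.0521 m/s.
|v| = 1.0521 m/s = 1052.1 mm/s.

1050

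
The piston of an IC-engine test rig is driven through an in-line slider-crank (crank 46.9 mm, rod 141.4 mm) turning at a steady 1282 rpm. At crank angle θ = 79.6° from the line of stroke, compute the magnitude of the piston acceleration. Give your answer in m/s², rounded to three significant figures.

124

ω = 2π·1282/60 = 134.3 rad/s
x(θ) = r cosθ + √(L² − r² sin²θ); with ω constant, a = ω²·d²x/dθ².
d²x/dθ² = −r cosθ − r²(cos2θ)/√u − r⁴ sin²2θ/(4u^{3/2}),  u = L² − r² sin²θ = 0.017866 m².
Substituting r = 0.0469 m, L = 0.1414 m, θ = 79.6°: d²x/dθ² = +0.0068535 m.
a = ω²·d²x/dθ² = (134.3)²·(+0.0068535) = +123.52 m/s²;  |a| = 123.52 m/s².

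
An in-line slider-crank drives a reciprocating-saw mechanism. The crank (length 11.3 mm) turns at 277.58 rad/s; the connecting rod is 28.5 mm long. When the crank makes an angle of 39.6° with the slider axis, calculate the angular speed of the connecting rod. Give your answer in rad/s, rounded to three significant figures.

ω = 277.6 rad/s
The rod makes angle φ with the slider axis where L sinφ = r sinθ; differentiating, L cosφ·φ̇ = r ω cosθ.
L cosφ = √(L² − r² sin²θ) = 0.027575 m.
|ω_rod| = r ω |cosθ| / √(L² − r² sin²θ) = 0.0113·277.6·0.77051/0.027575 = 87.647 rad/s.

87.6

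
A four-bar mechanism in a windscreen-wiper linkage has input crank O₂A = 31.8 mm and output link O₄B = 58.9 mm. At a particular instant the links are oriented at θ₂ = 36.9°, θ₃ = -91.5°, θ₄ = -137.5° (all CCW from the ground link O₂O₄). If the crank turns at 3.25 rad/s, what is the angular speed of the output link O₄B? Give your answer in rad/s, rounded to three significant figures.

1.91

ω₂ = 3.25 rad/s
Differentiating the loop-closure r₂e^{iθ₂}+r₃e^{iθ₃}=r₁+r₄e^{iθ₄} gives r₂ω₂e^{iθ₂}+r₃ω₃e^{iθ₃}=r₄ω₄e^{iθ₄}.
Eliminating the other unknown: ω₄ = r₂ω₂ sin(θ₂−θ₃) / [r₄ sin(θ₄−θ₃)].
Numerator sine = +0.78369; denominator sine = -0.71934.
Result = 0.0318·3.25·(+0.78369) / (0.0589·(-0.71934)) = -1.9116 rad/s; magnitude 1.9116 rad/s.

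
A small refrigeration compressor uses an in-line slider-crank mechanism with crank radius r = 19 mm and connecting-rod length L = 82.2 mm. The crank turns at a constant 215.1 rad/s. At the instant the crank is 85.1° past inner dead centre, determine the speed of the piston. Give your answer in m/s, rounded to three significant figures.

4.15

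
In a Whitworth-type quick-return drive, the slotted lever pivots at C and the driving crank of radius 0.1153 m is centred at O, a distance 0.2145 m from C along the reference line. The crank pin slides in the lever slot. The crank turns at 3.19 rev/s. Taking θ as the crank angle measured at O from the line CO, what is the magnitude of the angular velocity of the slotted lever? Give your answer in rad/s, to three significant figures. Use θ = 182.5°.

23.1

ω = 20.04 rad/s (from 3.19 rev/s).
Crank pin A relative to C: A = (d + r cosθ, r sinθ); lever angle φ = atan2(r sinθ, d + r cosθ).
Differentiating tanφ: φ̇ = rω(d cosθ + r)/(d² + r² + 2dr cosθ).
d² + r² + 2dr cosθ = |CA|² = 0.00988772 m²;  d cosθ + r = -0.098996 m.
|ω_lever| = |0.1153·20.04·-0.098996| / 0.00988772 = 23.138 rad/s.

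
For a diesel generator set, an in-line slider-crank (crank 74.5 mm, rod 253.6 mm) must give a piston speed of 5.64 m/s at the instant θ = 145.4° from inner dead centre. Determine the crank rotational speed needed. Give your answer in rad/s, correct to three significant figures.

For an in-line slider-crank, |v_piston| = rω|sinθ|·[1 + r cosθ/√(L² − r² sin²θ)].
With r = 0.0745 m, L = 0.2536 m, θ = 145.4°: the bracketed kinematic factor |dx/dθ| = 0.031929 m.
ω = v/|dx/dθ| = 5.64/0.031929 = 176.64 rad/s.

177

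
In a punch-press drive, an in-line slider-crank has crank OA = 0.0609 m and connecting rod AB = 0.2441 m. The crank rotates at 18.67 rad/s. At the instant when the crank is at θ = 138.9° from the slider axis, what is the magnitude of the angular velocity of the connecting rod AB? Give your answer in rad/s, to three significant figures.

3.56

ω = 18.67 rad/s
The rod makes angle φ with the slider axis where L sinφ = r sinθ; differentiating, L cosφ·φ̇ = r ω cosθ.
L cosφ = √(L² − r² sin²θ) = 0.24079 m.
|ω_rod| = r ω |cosθ| / √(L² − r² sin²θ) = 0.0609·18.67·0.75356/0.24079 = 3.5582 rad/s.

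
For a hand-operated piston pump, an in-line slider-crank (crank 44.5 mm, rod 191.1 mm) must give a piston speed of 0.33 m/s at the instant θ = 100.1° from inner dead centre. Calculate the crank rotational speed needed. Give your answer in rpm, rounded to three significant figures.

75.1

For an in-line slider-crank, |v_piston| = rω|sinθ|·[1 + r cosθ/√(L² − r² sin²θ)].
With r = 0.0445 m, L = 0.1911 m, θ = 100.1°: the bracketed kinematic factor |dx/dθ| = 0.041972 m.
ω = v/|dx/dθ| = 0.33/0.041972 = 7.8623 rad/s.
N = 60ω/(2π) = 75.08 rpm.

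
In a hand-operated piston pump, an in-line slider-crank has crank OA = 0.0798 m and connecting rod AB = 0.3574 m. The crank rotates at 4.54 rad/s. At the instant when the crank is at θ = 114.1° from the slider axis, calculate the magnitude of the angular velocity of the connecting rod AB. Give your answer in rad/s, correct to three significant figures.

ω = 4.54 rad/s
The rod makes angle φ with the slider axis where L sinφ = r sinθ; differentiating, L cosφ·φ̇ = r ω cosθ.
L cosφ = √(L² − r² sin²θ) = 0.3499 m.
|ω_rod| = r ω |cosθ| / √(L² − r² sin²θ) = 0.0798·4.54·0.40833/0.3499 = 0.42279 rad/s.

0.423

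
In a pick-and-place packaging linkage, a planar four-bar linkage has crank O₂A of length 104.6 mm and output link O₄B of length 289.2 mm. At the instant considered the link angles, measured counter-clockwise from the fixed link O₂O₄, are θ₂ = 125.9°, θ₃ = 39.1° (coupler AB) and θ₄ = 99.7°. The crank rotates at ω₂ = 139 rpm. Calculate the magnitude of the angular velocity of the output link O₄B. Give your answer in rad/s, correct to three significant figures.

6.03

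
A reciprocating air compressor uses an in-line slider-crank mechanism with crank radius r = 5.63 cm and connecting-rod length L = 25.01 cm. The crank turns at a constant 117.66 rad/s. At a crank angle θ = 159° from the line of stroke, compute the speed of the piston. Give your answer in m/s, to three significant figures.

1.87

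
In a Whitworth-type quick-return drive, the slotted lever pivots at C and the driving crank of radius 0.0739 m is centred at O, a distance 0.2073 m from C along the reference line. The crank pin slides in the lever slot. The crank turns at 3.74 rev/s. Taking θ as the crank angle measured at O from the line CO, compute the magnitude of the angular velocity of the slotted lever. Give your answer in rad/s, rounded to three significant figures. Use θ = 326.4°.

ω = 23.5 rad/s (from 3.74 rev/s).
Crank pin A relative to C: A = (d + r cosθ, r sinθ); lever angle φ = atan2(r sinθ, d + r cosθ).
Differentiating tanφ: φ̇ = rω(d cosθ + r)/(d² + r² + 2dr cosθ).
d² + r² + 2dr cosθ = |CA|² = 0.0739543 m²;  d cosθ + r = +0.24656 m.
|ω_lever| = |0.0739·23.5·+0.24656| / 0.0739543 = 5.7898 rad/s.

5.79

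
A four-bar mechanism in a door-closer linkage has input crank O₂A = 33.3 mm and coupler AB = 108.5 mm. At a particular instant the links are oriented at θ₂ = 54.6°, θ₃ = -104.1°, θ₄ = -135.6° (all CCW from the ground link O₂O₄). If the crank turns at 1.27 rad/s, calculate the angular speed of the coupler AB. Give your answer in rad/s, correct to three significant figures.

0.132

ω₂ = 1.27 rad/s
Differentiating the loop-closure r₂e^{iθ₂}+r₃e^{iθ₃}=r₁+r₄e^{iθ₄} gives r₂ω₂e^{iθ₂}+r₃ω₃e^{iθ₃}=r₄ω₄e^{iθ₄}.
Eliminating the other unknown: ω₃ = r₂ω₂ sin(θ₄−θ₂) / [r₃ sin(θ₃−θ₄)].
Numerator sine = +0.17708; denominator sine = +0.52250.
Result = 0.0333·1.27·(+0.17708) / (0.1085·(+0.52250)) = +0.1321 rad/s; magnitude 0.1321 rad/s.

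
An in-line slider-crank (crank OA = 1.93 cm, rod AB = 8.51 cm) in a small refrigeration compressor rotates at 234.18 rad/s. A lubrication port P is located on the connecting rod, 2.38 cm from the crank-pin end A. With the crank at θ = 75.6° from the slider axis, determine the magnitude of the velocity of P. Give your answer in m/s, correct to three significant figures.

4.52

ω = 234.2 rad/s.  Crank-pin speed |V_A| = rω = 4.5197 m/s, perpendicular to OA.
Rod angle: sinφ = −(r/L) sinθ ⇒ φ = -12.689°; ω_rod = −rω cosθ/√(L²−r²sin²θ) = -13.539 rad/s.
V_P = V_A + ω_rod × AP, with AP = 0.0238 m along the rod.
Components: V_Px = −rω sinθ − a·ω_rod·sinφ = -4.4485 m/s;  V_Py = rω cosθ + a·ω_rod·cosφ = +0.80965 m/s.
|V_P| = √(V_Px² + V_Py²) = 4.5215 m/s.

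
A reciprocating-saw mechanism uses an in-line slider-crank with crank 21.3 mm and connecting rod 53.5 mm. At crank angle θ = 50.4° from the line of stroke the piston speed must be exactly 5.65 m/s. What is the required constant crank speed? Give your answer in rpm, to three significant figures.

2600

For an in-line slider-crank, |v_piston| = rω|sinθ|·[1 + r cosθ/√(L² − r² sin²θ)].
With r = 0.0213 m, L = 0.0535 m, θ = 50.4°: the bracketed kinematic factor |dx/dθ| = 0.020788 m.
ω = v/|dx/dθ| = 5.65/0.020788 = 271.79 rad/s.
N = 60ω/(2π) = 2595.4 rpm.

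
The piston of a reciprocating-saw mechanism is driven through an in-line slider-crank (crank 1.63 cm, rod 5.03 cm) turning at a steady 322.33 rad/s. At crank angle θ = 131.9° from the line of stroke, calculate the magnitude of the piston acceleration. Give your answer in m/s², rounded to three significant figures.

ω = 322.3 rad/s
x(θ) = r cosθ + √(L² − r² sin²θ); with ω constant, a = ω²·d²x/dθ².
d²x/dθ² = −r cosθ − r²(cos2θ)/√u − r⁴ sin²2θ/(4u^{3/2}),  u = L² − r² sin²θ = 0.0023829 m².
Substituting r = 0.0163 m, L = 0.0503 m, θ = 131.9°: d²x/dθ² = +0.011324 m.
a = ω²·d²x/dθ² = (322.3)²·(+0.011324) = +1176.5 m/s²;  |a| = 1176.5 m/s².

1180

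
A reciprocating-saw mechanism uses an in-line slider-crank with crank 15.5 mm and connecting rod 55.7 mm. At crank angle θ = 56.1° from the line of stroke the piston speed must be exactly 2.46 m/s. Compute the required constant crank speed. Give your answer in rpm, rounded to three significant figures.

For an in-line slider-crank, |v_piston| = rω|sinθ|·[1 + r cosθ/√(L² − r² sin²θ)].
With r = 0.0155 m, L = 0.0557 m, θ = 56.1°: the bracketed kinematic factor |dx/dθ| = 0.014917 m.
ω = v/|dx/dθ| = 2.46/0.014917 = 164.91 rad/s.
N = 60ω/(2π) = 1574.8 rpm.

1570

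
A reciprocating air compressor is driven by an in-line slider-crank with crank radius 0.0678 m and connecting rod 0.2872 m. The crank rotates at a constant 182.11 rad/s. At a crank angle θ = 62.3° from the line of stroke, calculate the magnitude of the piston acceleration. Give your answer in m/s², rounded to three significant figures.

742

ω = 182.1 rad/s
x(θ) = r cosθ + √(L² − r² sin²θ); with ω constant, a = ω²·d²x/dθ².
d²x/dθ² = −r cosθ − r²(cos2θ)/√u − r⁴ sin²2θ/(4u^{3/2}),  u = L² − r² sin²θ = 0.0788803 m².
Substituting r = 0.0678 m, L = 0.2872 m, θ = 62.3°: d²x/dθ² = -0.022384 m.
a = ω²·d²x/dθ² = (182.1)²·(-0.022384) = -742.34 m/s²;  |a| = 742.34 m/s².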